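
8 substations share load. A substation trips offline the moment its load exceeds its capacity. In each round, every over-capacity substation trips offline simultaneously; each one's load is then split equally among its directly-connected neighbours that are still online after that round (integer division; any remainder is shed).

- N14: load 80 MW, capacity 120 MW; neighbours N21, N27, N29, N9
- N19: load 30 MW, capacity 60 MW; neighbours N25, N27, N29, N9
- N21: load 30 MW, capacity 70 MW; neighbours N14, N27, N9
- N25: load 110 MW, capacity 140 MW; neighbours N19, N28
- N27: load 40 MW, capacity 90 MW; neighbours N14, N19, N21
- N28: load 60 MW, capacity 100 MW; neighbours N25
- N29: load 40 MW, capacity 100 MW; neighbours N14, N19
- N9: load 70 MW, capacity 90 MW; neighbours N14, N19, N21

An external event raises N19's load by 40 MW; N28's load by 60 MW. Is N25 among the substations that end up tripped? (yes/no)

yes

Round 1 — N19 at 70 > 60; N28 at 120 > 100. N19, N28 trip offline.
  N19 sheds 70 MW to N25, N27, N29, N9: 17 each (2 lost).
    N25: 110+17 = 127 ≤ 140
    N27: 40+17 = 57 ≤ 90
    N29: 40+17 = 57 ≤ 100
    N9: 70+17 = 87 ≤ 90
  N28 sheds 120 MW to N25: 120 each.
    N25: 127+120 = 247 > 140
Round 2 — N25 trips offline.
  N25 sheds 247 MW: no online neighbours, lost.
No further trips.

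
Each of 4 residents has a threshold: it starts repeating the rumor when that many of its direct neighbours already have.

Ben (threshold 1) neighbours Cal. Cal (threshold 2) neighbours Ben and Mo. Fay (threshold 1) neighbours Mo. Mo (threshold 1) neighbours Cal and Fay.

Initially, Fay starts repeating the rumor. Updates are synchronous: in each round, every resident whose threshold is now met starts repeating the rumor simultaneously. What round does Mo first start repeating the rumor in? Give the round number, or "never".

Round 1 — Fay starts repeating the rumor (initial).
Round 2 — checking thresholds:
  Mo: 1 of 2 neighbours ≥ 1, starts repeating the rumor.
Round 3 — no new spreads; cascade stops.

2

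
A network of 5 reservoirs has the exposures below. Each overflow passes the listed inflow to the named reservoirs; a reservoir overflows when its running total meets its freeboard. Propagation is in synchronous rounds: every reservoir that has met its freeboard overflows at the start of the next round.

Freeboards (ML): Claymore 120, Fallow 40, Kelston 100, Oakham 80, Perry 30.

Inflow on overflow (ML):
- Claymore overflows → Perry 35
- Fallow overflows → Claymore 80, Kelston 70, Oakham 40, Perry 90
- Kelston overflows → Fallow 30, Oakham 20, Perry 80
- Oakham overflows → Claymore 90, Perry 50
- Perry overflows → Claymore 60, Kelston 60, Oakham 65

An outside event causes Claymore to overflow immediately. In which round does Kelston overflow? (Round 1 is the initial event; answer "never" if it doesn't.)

never

Round 1 — Claymore overflows (initial).
  Perry: +35 → 35 ≥ 30
Round 2 — Perry overflows.
  Kelston: +60 → 60 < 100
  Oakham: +65 → 65 < 80
No further overflows.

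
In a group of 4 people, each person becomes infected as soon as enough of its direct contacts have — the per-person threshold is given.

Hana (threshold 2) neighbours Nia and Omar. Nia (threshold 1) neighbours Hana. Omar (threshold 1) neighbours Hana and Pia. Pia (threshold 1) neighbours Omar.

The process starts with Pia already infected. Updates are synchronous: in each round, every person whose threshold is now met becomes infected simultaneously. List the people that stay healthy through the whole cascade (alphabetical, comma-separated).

Round 1 — Pia becomes infected (initial).
Round 2 — checking thresholds:
  Omar: 1 of 2 neighbours ≥ 1, becomes infected.
Round 3 — no new infections; cascade stops.

Hana, Nia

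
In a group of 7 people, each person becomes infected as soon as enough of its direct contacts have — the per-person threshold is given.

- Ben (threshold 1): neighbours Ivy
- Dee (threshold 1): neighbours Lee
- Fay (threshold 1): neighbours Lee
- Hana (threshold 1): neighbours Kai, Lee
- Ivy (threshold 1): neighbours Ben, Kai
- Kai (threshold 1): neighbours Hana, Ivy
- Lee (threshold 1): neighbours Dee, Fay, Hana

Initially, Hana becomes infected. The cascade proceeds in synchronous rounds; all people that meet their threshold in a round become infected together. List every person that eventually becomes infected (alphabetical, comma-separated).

Ben, Dee, Fay, Hana, Ivy, Kai, Lee

Round 1 — Hana becomes infected (initial).
Round 2 — checking thresholds:
  Kai: 1 of 2 neighbours ≥ 1, becomes infected.
  Lee: 1 of 3 neighbours ≥ 1, becomes infected.
Round 3 — checking thresholds:
  Dee: 1 of 1 neighbours ≥ 1, becomes infected.
  Fay: 1 of 1 neighbours ≥ 1, becomes infected.
  Ivy: 1 of 2 neighbours ≥ 1, becomes infected.
Round 4 — checking thresholds:
  Ben: 1 of 1 neighbours ≥ 1, becomes infected.
Round 5 — no new infections; cascade stops.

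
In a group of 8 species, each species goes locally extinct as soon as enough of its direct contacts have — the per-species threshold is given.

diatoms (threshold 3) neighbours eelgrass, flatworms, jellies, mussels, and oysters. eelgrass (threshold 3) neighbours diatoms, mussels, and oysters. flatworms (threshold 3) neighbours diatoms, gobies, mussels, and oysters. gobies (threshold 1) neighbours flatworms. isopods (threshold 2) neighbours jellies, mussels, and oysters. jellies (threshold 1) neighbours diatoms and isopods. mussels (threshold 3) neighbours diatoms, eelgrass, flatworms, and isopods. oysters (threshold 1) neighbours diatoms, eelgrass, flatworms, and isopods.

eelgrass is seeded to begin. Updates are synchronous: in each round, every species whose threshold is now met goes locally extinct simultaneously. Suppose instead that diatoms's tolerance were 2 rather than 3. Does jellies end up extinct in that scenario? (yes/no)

yes

With diatoms's tolerance at 2:
Round 1 — eelgrass goes locally extinct (initial).
Round 2 — checking thresholds:
  diatoms: 1 of 5 neighbours < 2, holds.
  mussels: 1 of 4 neighbours < 3, holds.
  oysters: 1 of 4 neighbours ≥ 1, goes locally extinct.
Round 3 — checking thresholds:
  diatoms: 2 of 5 neighbours ≥ 2, goes locally extinct.
  flatworms: 1 of 4 neighbours < 3, holds.
  isopods: 1 of 3 neighbours < 2, holds.
  mussels: 1 of 4 neighbours < 3, holds.
Round 4 — checking thresholds:
  flatworms: 2 of 4 neighbours < 3, holds.
  isopods: 1 of 3 neighbours < 2, holds.
  jellies: 1 of 2 neighbours ≥ 1, goes locally extinct.
  mussels: 2 of 4 neighbours < 3, holds.
Round 5 — checking thresholds:
  flatworms: 2 of 4 neighbours < 3, holds.
  isopods: 2 of 3 neighbours ≥ 2, goes locally extinct.
  mussels: 2 of 4 neighbours < 3, holds.
Round 6 — checking thresholds:
  flatworms: 2 of 4 neighbours < 3, holds.
  mussels: 3 of 4 neighbours ≥ 3, goes locally extinct.
Round 7 — checking thresholds:
  flatworms: 3 of 4 neighbours ≥ 3, goes locally extinct.
Round 8 — checking thresholds:
  gobies: 1 of 1 neighbours ≥ 1, goes locally extinct.
Round 9 — no new extinctions; cascade stops.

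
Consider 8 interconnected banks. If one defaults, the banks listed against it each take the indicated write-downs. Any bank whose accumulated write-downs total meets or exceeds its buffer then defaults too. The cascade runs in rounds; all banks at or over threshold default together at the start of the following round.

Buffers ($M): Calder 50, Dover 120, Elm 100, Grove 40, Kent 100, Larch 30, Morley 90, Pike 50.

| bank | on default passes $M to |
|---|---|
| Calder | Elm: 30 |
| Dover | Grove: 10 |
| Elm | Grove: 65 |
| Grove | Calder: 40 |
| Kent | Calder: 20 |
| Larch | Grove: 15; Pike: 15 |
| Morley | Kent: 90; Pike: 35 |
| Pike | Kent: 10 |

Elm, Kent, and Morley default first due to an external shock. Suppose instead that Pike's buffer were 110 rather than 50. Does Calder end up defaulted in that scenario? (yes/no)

With Pike's buffer at 110:
Round 1 — Elm, Kent, Morley default (initial).
  Calder: +20 → 20 < 50
  Grove: +65 → 65 ≥ 40
  Pike: +35 → 35 < 110
Round 2 — Grove defaults.
  Calder: +40 → 60 ≥ 50
Round 3 — Calder defaults.
No further defaults.

yes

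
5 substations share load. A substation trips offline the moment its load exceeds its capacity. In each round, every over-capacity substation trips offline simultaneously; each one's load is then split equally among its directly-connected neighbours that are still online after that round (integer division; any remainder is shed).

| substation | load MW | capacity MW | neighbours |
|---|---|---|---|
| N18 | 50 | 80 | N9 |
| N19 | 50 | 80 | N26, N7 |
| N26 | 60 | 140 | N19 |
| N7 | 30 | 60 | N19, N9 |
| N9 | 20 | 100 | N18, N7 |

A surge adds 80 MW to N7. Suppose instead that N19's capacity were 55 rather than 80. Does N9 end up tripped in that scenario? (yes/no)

With N19's capacity at 55:
Round 1 — N7 at 110 > 60. N7 trips offline.
  N7 sheds 110 MW to N19, N9: 55 each.
    N19: 50+55 = 105 > 55
    N9: 20+55 = 75 ≤ 100
Round 2 — N19 trips offline.
  N19 sheds 105 MW to N26: 105 each.
    N26: 60+105 = 165 > 140
Round 3 — N26 trips offline.
  N26 sheds 165 MW: no online neighbours, lost.
No further trips.

no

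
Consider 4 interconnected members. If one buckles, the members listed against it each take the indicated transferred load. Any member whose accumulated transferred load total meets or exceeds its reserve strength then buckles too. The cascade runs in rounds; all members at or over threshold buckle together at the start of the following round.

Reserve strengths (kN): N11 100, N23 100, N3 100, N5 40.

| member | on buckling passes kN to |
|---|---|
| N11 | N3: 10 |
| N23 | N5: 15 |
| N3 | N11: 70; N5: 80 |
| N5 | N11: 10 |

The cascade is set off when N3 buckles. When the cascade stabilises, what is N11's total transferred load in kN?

Round 1 — N3 buckles (initial).
  N11: +70 → 70 < 100
  N5: +80 → 80 ≥ 40
Round 2 — N5 buckles.
  N11: +10 → 80 < 100
No further bucklings.

80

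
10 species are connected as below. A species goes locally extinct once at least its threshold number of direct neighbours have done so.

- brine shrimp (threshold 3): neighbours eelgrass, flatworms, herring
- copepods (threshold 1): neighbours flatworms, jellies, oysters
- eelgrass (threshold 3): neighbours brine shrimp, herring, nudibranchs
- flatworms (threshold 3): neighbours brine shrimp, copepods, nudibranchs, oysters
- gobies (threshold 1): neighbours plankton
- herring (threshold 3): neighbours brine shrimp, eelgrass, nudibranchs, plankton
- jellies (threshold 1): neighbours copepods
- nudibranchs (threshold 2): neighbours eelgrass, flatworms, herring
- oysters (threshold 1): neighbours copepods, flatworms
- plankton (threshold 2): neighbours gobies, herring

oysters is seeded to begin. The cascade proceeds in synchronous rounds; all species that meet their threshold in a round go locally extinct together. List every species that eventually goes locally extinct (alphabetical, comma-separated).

Round 1 — oysters goes locally extinct (initial).
Round 2 — checking thresholds:
  copepods: 1 of 3 neighbours ≥ 1, goes locally extinct.
  flatworms: 1 of 4 neighbours < 3, holds.
Round 3 — checking thresholds:
  flatworms: 2 of 4 neighbours < 3, holds.
  jellies: 1 of 1 neighbours ≥ 1, goes locally extinct.
Round 4 — no new extinctions; cascade stops.

copepods, jellies, oysters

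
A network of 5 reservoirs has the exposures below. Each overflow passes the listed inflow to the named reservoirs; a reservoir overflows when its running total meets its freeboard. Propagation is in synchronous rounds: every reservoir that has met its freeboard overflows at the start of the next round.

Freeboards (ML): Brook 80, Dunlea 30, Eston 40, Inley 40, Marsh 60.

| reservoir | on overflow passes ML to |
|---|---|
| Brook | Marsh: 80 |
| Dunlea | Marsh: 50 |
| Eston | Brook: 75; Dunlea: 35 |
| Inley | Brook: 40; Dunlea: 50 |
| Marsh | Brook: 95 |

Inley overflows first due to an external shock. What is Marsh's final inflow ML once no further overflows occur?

50

Round 1 — Inley overflows (initial).
  Brook: +40 → 40 < 80
  Dunlea: +50 → 50 ≥ 30
Round 2 — Dunlea overflows.
  Marsh: +50 → 50 < 60
No further overflows.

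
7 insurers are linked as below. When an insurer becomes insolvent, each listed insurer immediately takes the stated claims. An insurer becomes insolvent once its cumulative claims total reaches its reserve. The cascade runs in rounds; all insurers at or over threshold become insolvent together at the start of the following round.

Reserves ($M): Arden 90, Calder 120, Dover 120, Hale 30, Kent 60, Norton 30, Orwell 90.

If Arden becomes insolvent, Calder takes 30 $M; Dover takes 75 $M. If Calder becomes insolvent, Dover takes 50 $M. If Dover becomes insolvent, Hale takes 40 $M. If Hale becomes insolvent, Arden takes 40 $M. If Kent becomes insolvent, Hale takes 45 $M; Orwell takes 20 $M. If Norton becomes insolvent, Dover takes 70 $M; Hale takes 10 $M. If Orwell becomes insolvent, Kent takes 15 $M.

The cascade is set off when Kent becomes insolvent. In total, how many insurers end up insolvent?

Round 1 — Kent becomes insolvent (initial).
  Hale: +45 → 45 ≥ 30
  Orwell: +20 → 20 < 90
Round 2 — Hale becomes insolvent.
  Arden: +40 → 40 < 90
No further insolvencies.

2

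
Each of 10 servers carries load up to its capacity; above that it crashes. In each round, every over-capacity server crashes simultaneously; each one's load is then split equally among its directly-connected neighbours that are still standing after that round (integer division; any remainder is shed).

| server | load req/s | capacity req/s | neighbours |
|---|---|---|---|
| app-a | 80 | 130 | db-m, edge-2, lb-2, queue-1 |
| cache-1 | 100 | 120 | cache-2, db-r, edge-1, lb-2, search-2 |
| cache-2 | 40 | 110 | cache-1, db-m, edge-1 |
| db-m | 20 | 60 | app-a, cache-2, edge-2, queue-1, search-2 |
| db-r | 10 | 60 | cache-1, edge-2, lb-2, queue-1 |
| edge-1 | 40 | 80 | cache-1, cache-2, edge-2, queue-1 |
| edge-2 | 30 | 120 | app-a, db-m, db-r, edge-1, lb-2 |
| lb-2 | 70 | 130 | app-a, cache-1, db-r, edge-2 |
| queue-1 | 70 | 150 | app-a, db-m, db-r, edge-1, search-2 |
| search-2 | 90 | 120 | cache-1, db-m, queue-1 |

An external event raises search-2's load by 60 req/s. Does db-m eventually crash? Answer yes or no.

Round 1 — search-2 at 150 > 120. search-2 crashes.
  search-2 sheds 150 req/s to cache-1, db-m, queue-1: 50 each.
    cache-1: 100+50 = 150 > 120
    db-m: 20+50 = 70 > 60
    queue-1: 70+50 = 120 ≤ 150
Round 2 — cache-1, db-m crash.
  cache-1 sheds 150 req/s to cache-2, db-r, edge-1, lb-2: 37 each (2 lost).
    cache-2: 40+37 = 77 ≤ 110
    db-r: 10+37 = 47 ≤ 60
    edge-1: 40+37 = 77 ≤ 80
    lb-2: 70+37 = 107 ≤ 130
  db-m sheds 70 req/s to app-a, cache-2, edge-2, queue-1: 17 each (2 lost).
    app-a: 80+17 = 97 ≤ 130
    cache-2: 77+17 = 94 ≤ 110
    edge-2: 30+17 = 47 ≤ 120
    queue-1: 120+17 = 137 ≤ 150
No further crashes.

yes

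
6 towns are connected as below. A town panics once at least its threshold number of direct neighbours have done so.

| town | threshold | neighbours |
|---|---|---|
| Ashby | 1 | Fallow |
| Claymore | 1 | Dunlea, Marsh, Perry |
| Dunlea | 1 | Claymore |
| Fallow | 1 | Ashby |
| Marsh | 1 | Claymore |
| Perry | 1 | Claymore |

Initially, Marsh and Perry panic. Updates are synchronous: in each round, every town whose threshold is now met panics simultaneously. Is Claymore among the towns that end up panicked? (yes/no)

Round 1 — Marsh, Perry panic (initial).
Round 2 — checking thresholds:
  Claymore: 2 of 3 neighbours ≥ 1, panics.
Round 3 — checking thresholds:
  Dunlea: 1 of 1 neighbours ≥ 1, panics.
Round 4 — no new panics; cascade stops.

yes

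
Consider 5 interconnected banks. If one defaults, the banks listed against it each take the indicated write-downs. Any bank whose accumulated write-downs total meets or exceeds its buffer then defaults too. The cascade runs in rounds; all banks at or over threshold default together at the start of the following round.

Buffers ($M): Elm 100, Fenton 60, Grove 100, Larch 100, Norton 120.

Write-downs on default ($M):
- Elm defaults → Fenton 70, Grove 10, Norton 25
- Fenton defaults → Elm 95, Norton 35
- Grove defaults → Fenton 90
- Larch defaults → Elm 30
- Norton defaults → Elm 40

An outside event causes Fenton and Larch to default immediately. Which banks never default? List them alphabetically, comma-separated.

Grove, Norton

Round 1 — Fenton, Larch default (initial).
  Elm: +95+30 → 125 ≥ 100
  Norton: +35 → 35 < 120
Round 2 — Elm defaults.
  Grove: +10 → 10 < 100
  Norton: +25 → 60 < 120
No further defaults.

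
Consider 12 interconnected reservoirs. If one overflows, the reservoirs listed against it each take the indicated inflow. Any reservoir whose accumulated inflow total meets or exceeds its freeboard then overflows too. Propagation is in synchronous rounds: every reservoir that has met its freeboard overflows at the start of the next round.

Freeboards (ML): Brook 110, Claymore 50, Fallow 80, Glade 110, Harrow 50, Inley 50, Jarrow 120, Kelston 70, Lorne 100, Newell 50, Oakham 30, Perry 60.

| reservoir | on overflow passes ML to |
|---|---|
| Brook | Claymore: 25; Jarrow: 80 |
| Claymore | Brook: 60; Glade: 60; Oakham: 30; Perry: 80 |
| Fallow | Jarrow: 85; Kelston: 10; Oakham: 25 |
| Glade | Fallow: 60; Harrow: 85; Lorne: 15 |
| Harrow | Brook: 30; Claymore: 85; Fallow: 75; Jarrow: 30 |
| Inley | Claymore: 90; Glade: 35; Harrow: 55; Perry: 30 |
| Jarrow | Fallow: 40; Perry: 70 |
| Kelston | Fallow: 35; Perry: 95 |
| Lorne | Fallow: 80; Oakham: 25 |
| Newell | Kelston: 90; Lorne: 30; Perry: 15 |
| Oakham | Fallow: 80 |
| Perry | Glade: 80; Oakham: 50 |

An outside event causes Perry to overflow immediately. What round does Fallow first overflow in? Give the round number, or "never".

Round 1 — Perry overflows (initial).
  Glade: +80 → 80 < 110
  Oakham: +50 → 50 ≥ 30
Round 2 — Oakham overflows.
  Fallow: +80 → 80 ≥ 80
Round 3 — Fallow overflows.
  Jarrow: +85 → 85 < 120
  Kelston: +10 → 10 < 70
No further overflows.

3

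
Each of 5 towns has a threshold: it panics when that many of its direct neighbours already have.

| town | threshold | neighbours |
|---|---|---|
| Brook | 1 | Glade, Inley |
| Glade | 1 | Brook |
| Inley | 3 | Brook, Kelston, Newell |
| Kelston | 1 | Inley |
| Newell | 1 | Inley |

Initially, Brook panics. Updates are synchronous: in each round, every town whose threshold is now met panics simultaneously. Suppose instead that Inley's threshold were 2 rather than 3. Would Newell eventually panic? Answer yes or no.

With Inley's threshold at 2:
Round 1 — Brook panics (initial).
Round 2 — checking thresholds:
  Glade: 1 of 1 neighbours ≥ 1, panics.
  Inley: 1 of 3 neighbours < 2, below threshold.
Round 3 — no new panics; cascade stops.

no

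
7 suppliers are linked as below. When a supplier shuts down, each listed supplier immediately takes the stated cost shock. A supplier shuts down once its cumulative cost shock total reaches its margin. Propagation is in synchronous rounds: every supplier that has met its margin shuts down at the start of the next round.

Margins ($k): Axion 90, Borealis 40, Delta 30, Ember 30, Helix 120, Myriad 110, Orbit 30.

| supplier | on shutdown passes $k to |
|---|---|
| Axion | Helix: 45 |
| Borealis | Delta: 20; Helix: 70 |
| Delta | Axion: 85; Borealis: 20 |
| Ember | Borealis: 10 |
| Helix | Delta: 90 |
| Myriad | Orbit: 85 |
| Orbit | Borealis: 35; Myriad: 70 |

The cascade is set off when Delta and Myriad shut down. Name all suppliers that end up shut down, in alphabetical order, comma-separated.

Borealis, Delta, Myriad, Orbit

Round 1 — Delta, Myriad shut down (initial).
  Axion: +85 → 85 < 90
  Borealis: +20 → 20 < 40
  Orbit: +85 → 85 ≥ 30
Round 2 — Orbit shuts down.
  Borealis: +35 → 55 ≥ 40
Round 3 — Borealis shuts down.
  Helix: +70 → 70 < 120
No further shutdowns.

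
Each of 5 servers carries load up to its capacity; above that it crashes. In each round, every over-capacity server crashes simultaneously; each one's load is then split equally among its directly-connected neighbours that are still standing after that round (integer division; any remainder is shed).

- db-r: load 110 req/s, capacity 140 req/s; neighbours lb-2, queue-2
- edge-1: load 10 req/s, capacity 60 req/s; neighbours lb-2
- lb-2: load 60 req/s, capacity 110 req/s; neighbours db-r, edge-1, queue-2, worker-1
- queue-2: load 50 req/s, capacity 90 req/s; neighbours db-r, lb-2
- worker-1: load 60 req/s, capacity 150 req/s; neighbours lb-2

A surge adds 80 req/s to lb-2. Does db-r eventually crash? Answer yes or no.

Round 1 — lb-2 at 140 > 110. lb-2 crashes.
  lb-2 sheds 140 req/s to db-r, edge-1, queue-2, worker-1: 35 each.
    db-r: 110+35 = 145 > 140
    edge-1: 10+35 = 45 ≤ 60
    queue-2: 50+35 = 85 ≤ 90
    worker-1: 60+35 = 95 ≤ 150
Round 2 — db-r crashes.
  db-r sheds 145 req/s to queue-2: 145 each.
    queue-2: 85+145 = 230 > 90
Round 3 — queue-2 crashes.
  queue-2 sheds 230 req/s: no online neighbours, lost.
No further crashes.

yes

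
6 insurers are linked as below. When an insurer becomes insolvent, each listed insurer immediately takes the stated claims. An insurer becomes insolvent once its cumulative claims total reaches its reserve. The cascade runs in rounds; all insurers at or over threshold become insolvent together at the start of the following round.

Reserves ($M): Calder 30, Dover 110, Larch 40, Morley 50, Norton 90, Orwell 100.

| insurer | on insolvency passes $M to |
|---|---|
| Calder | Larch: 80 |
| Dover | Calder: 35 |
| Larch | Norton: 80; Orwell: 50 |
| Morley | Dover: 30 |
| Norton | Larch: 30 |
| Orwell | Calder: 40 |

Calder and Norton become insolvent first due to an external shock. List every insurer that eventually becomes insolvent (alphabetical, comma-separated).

Calder, Larch, Norton

Round 1 — Calder, Norton become insolvent (initial).
  Larch: +80+30 → 110 ≥ 40
Round 2 — Larch becomes insolvent.
  Orwell: +50 → 50 < 100
No further insolvencies.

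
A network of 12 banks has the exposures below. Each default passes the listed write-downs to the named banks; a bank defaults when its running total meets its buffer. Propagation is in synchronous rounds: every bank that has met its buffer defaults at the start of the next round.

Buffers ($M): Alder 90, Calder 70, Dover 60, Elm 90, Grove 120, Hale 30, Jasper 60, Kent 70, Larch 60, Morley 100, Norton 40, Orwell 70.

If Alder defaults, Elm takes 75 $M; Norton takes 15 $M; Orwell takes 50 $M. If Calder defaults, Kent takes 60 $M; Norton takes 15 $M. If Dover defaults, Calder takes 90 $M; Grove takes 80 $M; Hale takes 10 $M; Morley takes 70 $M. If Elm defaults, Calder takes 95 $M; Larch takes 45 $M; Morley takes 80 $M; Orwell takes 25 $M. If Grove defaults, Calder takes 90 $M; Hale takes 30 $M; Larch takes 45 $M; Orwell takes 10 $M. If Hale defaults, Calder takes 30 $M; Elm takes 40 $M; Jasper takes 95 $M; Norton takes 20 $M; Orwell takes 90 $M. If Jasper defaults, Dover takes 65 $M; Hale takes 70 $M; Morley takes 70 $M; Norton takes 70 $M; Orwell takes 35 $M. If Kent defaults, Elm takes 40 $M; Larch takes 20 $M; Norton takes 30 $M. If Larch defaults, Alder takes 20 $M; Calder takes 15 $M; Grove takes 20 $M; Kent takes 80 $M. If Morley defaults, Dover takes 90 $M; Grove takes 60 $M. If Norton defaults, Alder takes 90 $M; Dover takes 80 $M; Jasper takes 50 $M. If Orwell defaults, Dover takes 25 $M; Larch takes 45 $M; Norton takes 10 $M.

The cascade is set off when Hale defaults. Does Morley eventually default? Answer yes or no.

yes

Round 1 — Hale defaults (initial).
  Calder: +30 → 30 < 70
  Elm: +40 → 40 < 90
  Jasper: +95 → 95 ≥ 60
  Norton: +20 → 20 < 40
  Orwell: +90 → 90 ≥ 70
Round 2 — Jasper, Orwell default.
  Dover: +65+25 → 90 ≥ 60
  Larch: +45 → 45 < 60
  Morley: +70 → 70 < 100
  Norton: +70+10 → 100 ≥ 40
Round 3 — Dover, Norton default.
  Alder: +90 → 90 ≥ 90
  Calder: +90 → 120 ≥ 70
  Grove: +80 → 80 < 120
  Morley: +70 → 140 ≥ 100
Round 4 — Alder, Calder, Morley default.
  Elm: +75 → 115 ≥ 90
  Grove: +60 → 140 ≥ 120
  Kent: +60 → 60 < 70
Round 5 — Elm, Grove default.
  Larch: +45+45 → 135 ≥ 60
Round 6 — Larch defaults.
  Kent: +80 → 140 ≥ 70
Round 7 — Kent defaults.
No further defaults.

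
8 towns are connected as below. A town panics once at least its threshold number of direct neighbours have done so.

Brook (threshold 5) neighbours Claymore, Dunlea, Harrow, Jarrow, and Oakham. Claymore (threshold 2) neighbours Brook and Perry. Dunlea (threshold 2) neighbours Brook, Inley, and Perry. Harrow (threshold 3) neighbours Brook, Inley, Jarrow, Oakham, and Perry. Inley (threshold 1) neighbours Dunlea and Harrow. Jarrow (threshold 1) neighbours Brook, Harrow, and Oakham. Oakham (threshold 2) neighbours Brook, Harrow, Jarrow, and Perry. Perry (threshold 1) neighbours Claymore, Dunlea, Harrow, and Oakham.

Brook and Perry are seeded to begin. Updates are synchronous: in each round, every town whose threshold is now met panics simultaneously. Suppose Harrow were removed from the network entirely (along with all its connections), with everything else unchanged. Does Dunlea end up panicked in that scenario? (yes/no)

With Harrow removed:
Round 1 — Brook, Perry panic (initial).
Round 2 — checking thresholds:
  Claymore: 2 of 2 neighbours ≥ 2, panics.
  Dunlea: 2 of 3 neighbours ≥ 2, panics.
  Jarrow: 1 of 2 neighbours ≥ 1, panics.
  Oakham: 2 of 3 neighbours ≥ 2, panics.
Round 3 — checking thresholds:
  Inley: 1 of 1 neighbours ≥ 1, panics.
Round 4 — no new panics; cascade stops.

yes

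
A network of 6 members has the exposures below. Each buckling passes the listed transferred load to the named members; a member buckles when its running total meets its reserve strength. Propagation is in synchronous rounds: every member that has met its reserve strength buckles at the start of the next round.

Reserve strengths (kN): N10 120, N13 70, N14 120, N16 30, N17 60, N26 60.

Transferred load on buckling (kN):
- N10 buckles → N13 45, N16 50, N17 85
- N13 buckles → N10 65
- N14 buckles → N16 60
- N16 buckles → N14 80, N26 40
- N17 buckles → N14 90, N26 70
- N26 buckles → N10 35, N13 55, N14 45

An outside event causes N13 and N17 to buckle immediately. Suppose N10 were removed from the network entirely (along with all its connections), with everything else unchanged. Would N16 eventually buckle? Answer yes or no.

With N10 removed:
Round 1 — N13, N17 buckle (initial).
  N14: +90 → 90 < 120
  N26: +70 → 70 ≥ 60
Round 2 — N26 buckles.
  N14: +45 → 135 ≥ 120
Round 3 — N14 buckles.
  N16: +60 → 60 ≥ 30
Round 4 — N16 buckles.
No further bucklings.

yes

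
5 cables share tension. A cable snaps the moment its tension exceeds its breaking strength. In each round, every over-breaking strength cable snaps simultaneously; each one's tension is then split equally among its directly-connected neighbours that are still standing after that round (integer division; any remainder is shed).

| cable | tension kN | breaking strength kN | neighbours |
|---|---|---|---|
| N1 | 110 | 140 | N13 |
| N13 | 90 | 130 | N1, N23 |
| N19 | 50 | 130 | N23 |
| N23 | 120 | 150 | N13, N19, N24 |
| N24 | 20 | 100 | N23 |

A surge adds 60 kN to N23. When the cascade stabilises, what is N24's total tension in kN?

Round 1 — N23 at 180 > 150. N23 snaps.
  N23 sheds 180 kN to N13, N19, N24: 60 each.
    N13: 90+60 = 150 > 130
    N19: 50+60 = 110 ≤ 130
    N24: 20+60 = 80 ≤ 100
Round 2 — N13 snaps.
  N13 sheds 150 kN to N1: 150 each.
    N1: 110+150 = 260 > 140
Round 3 — N1 snaps.
  N1 sheds 260 kN: no online neighbours, lost.
No further breaks.

80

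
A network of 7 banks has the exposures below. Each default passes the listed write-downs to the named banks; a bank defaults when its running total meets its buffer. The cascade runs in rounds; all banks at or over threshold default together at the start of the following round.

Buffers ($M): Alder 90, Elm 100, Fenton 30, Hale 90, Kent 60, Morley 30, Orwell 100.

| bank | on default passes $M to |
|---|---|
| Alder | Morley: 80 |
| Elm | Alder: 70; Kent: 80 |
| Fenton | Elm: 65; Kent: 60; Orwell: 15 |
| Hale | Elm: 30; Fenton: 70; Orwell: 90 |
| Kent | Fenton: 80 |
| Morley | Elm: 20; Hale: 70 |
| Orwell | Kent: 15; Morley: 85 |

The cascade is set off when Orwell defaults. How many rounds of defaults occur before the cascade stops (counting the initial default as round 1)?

2

Round 1 — Orwell defaults (initial).
  Kent: +15 → 15 < 60
  Morley: +85 → 85 ≥ 30
Round 2 — Morley defaults.
  Elm: +20 → 20 < 100
  Hale: +70 → 70 < 90
No further defaults.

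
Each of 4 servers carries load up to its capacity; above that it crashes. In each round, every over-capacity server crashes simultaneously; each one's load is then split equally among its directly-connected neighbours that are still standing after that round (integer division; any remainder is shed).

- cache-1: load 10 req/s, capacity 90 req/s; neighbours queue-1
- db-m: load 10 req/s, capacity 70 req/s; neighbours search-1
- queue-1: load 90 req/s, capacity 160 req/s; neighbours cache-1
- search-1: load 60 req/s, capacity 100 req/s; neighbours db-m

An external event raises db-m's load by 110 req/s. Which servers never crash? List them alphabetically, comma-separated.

cache-1, queue-1

Round 1 — db-m at 120 > 70. db-m crashes.
  db-m sheds 120 req/s to search-1: 120 each.
    search-1: 60+120 = 180 > 100
Round 2 — search-1 crashes.
  search-1 sheds 180 req/s: no online neighbours, lost.
No further crashes.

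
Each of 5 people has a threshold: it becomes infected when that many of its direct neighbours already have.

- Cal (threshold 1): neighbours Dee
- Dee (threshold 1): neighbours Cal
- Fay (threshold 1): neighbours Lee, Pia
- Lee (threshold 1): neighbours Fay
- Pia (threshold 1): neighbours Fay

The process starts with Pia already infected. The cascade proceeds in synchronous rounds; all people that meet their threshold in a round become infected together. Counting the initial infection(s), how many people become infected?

Round 1 — Pia becomes infected (initial).
Round 2 — checking thresholds:
  Fay: 1 of 2 neighbours ≥ 1, becomes infected.
Round 3 — checking thresholds:
  Lee: 1 of 1 neighbours ≥ 1, becomes infected.
Round 4 — no new infections; cascade stops.

3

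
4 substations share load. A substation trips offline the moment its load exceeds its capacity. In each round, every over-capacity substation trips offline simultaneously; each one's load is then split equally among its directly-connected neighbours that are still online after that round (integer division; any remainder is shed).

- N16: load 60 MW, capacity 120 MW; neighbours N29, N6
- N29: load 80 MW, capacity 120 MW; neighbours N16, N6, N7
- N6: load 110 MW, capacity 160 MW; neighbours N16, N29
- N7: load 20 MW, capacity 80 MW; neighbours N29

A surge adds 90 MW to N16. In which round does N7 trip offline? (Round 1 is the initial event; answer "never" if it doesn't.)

3

Round 1 — N16 at 150 > 120. N16 trips offline.
  N16 sheds 150 MW to N29, N6: 75 each.
    N29: 80+75 = 155 > 120
    N6: 110+75 = 185 > 160
Round 2 — N29, N6 trip offline.
  N29 sheds 155 MW to N7: 155 each.
    N7: 20+155 = 175 > 80
  N6 sheds 185 MW: no online neighbours, lost.
Round 3 — N7 trips offline.
  N7 sheds 175 MW: no online neighbours, lost.
No further trips.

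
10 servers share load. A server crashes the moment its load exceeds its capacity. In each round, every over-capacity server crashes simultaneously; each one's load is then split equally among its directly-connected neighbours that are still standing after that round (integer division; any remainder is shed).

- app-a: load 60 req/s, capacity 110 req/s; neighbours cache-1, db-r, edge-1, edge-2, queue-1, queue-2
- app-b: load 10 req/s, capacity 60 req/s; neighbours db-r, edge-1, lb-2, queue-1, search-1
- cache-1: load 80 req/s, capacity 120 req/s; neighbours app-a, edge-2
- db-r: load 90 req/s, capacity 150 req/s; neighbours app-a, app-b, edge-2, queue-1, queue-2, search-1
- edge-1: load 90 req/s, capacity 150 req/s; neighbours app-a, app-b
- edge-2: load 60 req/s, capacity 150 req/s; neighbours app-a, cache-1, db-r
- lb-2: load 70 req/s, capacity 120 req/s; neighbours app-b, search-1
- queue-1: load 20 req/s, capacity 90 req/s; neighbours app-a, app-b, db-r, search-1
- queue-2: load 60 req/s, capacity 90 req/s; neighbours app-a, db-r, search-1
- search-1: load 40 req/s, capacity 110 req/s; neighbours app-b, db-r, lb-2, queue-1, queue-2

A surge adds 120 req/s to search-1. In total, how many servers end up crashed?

10

Round 1 — search-1 at 160 > 110. search-1 crashes.
  search-1 sheds 160 req/s to app-b, db-r, lb-2, queue-1, queue-2: 32 each.
    app-b: 10+32 = 42 ≤ 60
    db-r: 90+32 = 122 ≤ 150
    lb-2: 70+32 = 102 ≤ 120
    queue-1: 20+32 = 52 ≤ 90
    queue-2: 60+32 = 92 > 90
Round 2 — queue-2 crashes.
  queue-2 sheds 92 req/s to app-a, db-r: 46 each.
    app-a: 60+46 = 106 ≤ 110
    db-r: 122+46 = 168 > 150
Round 3 — db-r crashes.
  db-r sheds 168 req/s to app-a, app-b, edge-2, queue-1: 42 each.
    app-a: 106+42 = 148 > 110
    app-b: 42+42 = 84 > 60
    edge-2: 60+42 = 102 ≤ 150
    queue-1: 52+42 = 94 > 90
Round 4 — app-a, app-b, queue-1 crash.
  app-a sheds 148 req/s to cache-1, edge-1, edge-2: 49 each (1 lost).
    cache-1: 80+49 = 129 > 120
    edge-1: 90+49 = 139 ≤ 150
    edge-2: 102+49 = 151 > 150
  app-b sheds 84 req/s to edge-1, lb-2: 42 each.
    edge-1: 139+42 = 181 > 150
    lb-2: 102+42 = 144 > 120
  queue-1 sheds 94 req/s: no online neighbours, lost.
Round 5 — cache-1, edge-1, edge-2, lb-2 crash.
  cache-1 sheds 129 req/s: no online neighbours, lost.
  edge-1 sheds 181 req/s: no online neighbours, lost.
  edge-2 sheds 151 req/s: no online neighbours, lost.
  lb-2 sheds 144 req/s: no online neighbours, lost.
No further crashes.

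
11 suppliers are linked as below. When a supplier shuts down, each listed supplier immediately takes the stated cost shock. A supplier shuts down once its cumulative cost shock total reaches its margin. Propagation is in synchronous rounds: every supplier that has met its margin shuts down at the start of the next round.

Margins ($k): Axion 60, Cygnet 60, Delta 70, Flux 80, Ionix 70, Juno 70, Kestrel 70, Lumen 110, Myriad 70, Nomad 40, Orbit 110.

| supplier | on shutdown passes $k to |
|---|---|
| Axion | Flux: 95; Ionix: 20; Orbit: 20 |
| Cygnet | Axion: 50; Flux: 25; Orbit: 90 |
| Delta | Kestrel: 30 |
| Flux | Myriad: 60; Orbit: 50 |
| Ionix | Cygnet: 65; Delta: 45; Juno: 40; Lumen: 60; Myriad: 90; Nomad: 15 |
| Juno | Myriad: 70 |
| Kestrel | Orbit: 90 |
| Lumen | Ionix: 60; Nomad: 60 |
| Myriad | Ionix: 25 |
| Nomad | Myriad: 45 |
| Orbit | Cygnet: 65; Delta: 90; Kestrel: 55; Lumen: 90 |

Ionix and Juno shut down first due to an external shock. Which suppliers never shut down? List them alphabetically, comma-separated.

Axion, Delta, Flux, Kestrel, Lumen, Nomad, Orbit

Round 1 — Ionix, Juno shut down (initial).
  Cygnet: +65 → 65 ≥ 60
  Delta: +45 → 45 < 70
  Lumen: +60 → 60 < 110
  Myriad: +90+70 → 160 ≥ 70
  Nomad: +15 → 15 < 40
Round 2 — Cygnet, Myriad shut down.
  Axion: +50 → 50 < 60
  Flux: +25 → 25 < 80
  Orbit: +90 → 90 < 110
No further shutdowns.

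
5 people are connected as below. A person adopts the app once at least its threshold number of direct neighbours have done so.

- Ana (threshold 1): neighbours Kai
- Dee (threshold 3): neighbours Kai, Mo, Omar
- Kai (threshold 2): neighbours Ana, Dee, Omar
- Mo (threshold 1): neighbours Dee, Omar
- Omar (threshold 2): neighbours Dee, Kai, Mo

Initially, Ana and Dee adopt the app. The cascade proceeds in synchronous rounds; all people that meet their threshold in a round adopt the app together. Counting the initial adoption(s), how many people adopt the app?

5

Round 1 — Ana, Dee adopt the app (initial).
Round 2 — checking thresholds:
  Kai: 2 of 3 neighbours ≥ 2, adopts the app.
  Mo: 1 of 2 neighbours ≥ 1, adopts the app.
  Omar: 1 of 3 neighbours < 2, below threshold.
Round 3 — checking thresholds:
  Omar: 3 of 3 neighbours ≥ 2, adopts the app.
Round 4 — no new adoptions; cascade stops.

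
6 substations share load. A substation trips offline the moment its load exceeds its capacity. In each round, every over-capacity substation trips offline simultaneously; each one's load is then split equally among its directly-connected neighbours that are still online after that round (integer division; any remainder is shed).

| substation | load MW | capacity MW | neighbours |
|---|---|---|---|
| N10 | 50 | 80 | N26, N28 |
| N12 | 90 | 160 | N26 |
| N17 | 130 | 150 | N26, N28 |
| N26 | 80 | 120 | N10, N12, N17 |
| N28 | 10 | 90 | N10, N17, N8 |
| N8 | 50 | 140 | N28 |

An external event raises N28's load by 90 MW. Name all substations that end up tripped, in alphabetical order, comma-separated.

N10, N12, N17, N26, N28

Round 1 — N28 at 100 > 90. N28 trips offline.
  N28 sheds 100 MW to N10, N17, N8: 33 each (1 lost).
    N10: 50+33 = 83 > 80
    N17: 130+33 = 163 > 150
    N8: 50+33 = 83 ≤ 140
Round 2 — N10, N17 trip offline.
  N10 sheds 83 MW to N26: 83 each.
    N26: 80+83 = 163 > 120
  N17 sheds 163 MW to N26: 163 each.
    N26: 163+163 = 326 > 120
Round 3 — N26 trips offline.
  N26 sheds 326 MW to N12: 326 each.
    N12: 90+326 = 416 > 160
Round 4 — N12 trips offline.
  N12 sheds 416 MW: no online neighbours, lost.
No further trips.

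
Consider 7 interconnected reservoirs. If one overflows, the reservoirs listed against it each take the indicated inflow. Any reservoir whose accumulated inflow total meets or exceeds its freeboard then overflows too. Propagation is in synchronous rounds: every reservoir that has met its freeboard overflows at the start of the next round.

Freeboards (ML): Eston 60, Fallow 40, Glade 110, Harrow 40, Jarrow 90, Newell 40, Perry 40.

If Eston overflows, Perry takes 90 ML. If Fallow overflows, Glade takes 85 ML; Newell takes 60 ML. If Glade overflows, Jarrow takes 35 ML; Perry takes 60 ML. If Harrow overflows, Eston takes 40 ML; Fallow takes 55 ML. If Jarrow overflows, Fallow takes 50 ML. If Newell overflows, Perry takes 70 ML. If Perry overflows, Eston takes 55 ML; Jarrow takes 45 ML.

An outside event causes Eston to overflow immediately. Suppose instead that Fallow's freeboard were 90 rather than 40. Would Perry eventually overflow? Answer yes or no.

With Fallow's freeboard at 90:
Round 1 — Eston overflows (initial).
  Perry: +90 → 90 ≥ 40
Round 2 — Perry overflows.
  Jarrow: +45 → 45 < 90
No further overflows.

yes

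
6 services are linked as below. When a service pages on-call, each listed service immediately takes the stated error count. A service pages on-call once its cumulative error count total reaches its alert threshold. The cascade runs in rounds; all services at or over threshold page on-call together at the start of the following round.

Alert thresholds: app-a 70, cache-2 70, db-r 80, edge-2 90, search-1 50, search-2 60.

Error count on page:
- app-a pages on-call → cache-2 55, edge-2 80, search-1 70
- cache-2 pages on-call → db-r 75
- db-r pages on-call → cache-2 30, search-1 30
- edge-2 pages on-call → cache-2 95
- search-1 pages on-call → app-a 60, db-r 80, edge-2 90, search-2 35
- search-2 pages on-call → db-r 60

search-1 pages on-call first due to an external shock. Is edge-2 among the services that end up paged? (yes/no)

Round 1 — search-1 pages on-call (initial).
  app-a: +60 → 60 < 70
  db-r: +80 → 80 ≥ 80
  edge-2: +90 → 90 ≥ 90
  search-2: +35 → 35 < 60
Round 2 — db-r, edge-2 page on-call.
  cache-2: +30+95 → 125 ≥ 70
Round 3 — cache-2 pages on-call.
No further pages.

yes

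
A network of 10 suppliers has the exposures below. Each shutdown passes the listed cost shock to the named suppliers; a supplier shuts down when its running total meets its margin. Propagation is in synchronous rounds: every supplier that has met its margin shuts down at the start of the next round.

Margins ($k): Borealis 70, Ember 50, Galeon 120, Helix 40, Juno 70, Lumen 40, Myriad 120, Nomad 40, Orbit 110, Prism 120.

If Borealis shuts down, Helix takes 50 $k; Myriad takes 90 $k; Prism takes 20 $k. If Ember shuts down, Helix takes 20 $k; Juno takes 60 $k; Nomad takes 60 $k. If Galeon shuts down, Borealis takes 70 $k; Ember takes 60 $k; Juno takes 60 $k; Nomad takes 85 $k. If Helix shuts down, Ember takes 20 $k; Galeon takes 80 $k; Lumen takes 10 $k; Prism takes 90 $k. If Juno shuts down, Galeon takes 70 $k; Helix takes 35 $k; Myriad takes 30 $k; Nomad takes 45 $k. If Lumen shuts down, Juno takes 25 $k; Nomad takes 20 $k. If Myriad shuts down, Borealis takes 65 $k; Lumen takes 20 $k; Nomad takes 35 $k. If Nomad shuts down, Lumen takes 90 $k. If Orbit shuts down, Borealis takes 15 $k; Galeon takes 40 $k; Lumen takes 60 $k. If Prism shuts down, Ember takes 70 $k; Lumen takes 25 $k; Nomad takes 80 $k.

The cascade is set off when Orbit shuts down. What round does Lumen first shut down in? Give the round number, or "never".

Round 1 — Orbit shuts down (initial).
  Borealis: +15 → 15 < 70
  Galeon: +40 → 40 < 120
  Lumen: +60 → 60 ≥ 40
Round 2 — Lumen shuts down.
  Juno: +25 → 25 < 70
  Nomad: +20 → 20 < 40
No further shutdowns.

2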